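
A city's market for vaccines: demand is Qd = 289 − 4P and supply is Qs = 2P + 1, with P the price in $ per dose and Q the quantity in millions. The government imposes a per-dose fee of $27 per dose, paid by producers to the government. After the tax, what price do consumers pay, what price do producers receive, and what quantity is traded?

Consumers pay $57; producers receive $30; quantity = 61.

Before the tax: set 289 − 4P = 2P + 1 → P* = $48, Q* = 97.
With the tax collected from producers, supply shifts: Qs = 2(P − 27) + 1.
Solving gives Q = 61 with consumers paying $57 and producers receiving $30 (the $27 wedge).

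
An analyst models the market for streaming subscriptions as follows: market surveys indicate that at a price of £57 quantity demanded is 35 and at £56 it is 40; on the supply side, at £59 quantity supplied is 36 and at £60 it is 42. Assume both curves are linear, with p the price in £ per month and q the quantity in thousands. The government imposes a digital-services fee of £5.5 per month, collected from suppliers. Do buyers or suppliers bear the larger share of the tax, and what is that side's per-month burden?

Buyers bear the larger share: £3 per month.

Demand slope: (40 − 35)/(56 − 57) = -5, so qd = 320 − 5p.
Supply slope: (42 − 36)/(60 − 59) = 6, so qs = 6p − 318.
Before the tax: set 320 − 5p = 6p − 318 → p* = £58, q* = 30.
With the tax collected from suppliers, supply shifts: qs = 6(p − 5.5) − 318.
Solving gives q = 15 with buyers paying £61 and suppliers receiving £55.5 (the £5.5 wedge).
Per-month burden: buyers £3, suppliers £2.5.
Buyers take the larger share because demand is less price-elastic here (demand slope 5 vs supply slope 6).
The less price-elastic side of the market bears the larger share of a per-unit tax.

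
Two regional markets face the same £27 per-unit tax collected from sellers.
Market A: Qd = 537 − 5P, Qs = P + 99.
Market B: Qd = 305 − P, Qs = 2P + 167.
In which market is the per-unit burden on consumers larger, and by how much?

Market A: pre-tax P* = £73, Q* = 172; post-tax Q = 149.5; per-unit burden on consumers = £4.5.
Market B: pre-tax P* = £46, Q* = 259; post-tax Q = 241; per-unit burden on consumers = £18.
Difference: £4.5 vs £18 → market B is larger by £13.5.

Market B, by £13.5.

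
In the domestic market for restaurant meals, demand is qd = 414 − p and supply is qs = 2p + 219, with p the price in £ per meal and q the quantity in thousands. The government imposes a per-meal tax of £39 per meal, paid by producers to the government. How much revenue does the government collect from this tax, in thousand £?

Before the tax: set 414 − p = 2p + 219 → p* = £65, q* = 349.
With the tax collected from producers, supply shifts: qs = 2(p − 39) + 219.
New equilibrium: buyers pay £91, producers receive £52, q = 323. (Wedge: pb − ps = 39.)
Revenue = t · Q = 39 · 323 = £12597.

Tax revenue = £12597 thousand.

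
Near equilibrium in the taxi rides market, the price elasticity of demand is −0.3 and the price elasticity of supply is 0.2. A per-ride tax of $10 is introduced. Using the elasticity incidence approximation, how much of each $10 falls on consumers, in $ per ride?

Consumers bear ≈ $4 per ride.

Incidence ratio: consumers' share ≈ εs / (εs + |εd|) = 0.2 / (0.2 + 0.3) = 0.4.
So consumers bear ≈ 0.4 × $10 = $4; producers bear $6.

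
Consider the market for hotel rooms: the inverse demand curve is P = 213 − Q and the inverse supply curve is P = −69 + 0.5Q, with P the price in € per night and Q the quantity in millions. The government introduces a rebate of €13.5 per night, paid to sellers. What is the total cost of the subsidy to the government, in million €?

Rewrite in direct form: Qd = 213 − P and Qs = 2P + 138.
Without the subsidy, 213 − P = 2P + 138 gives 3P = 75, so P* = €25 and Q* = 188.
With a per-unit subsidy paid to sellers, each receives P + 13.5 per unit sold, so supply becomes Qs = 2(P + 13.5) + 138.
New equilibrium: consumers pay €16, sellers receive €29.5, Q = 197. (Wedge: Pb − Ps = −13.5.)
Outlay = t · Q = 13.5 · 197 = €2659.5.

Government outlay = €2659.5 million.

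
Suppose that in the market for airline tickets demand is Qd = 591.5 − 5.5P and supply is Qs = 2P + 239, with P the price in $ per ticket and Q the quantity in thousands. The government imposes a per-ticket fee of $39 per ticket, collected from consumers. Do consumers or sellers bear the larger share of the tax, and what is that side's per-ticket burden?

Sellers bear the larger share: $28.6 per ticket.

Without the tax, 591.5 − 5.5P = 2P + 239 gives 7.5P = 352.5, so P* = $47 and Q* = 333.
With the tax collected from consumers, demand (in seller-price terms) shifts: Qd = 591.5 − 5.5(P + 39).
New equilibrium: consumers pay $57.4, sellers receive $18.4, Q = 275.8. (Wedge: Pb − Ps = 39.)
Per-ticket burden: consumers $10.4, sellers $28.6.
Sellers take the larger share because supply is less price-elastic here (demand slope 5.5 vs supply slope 2).
The less price-elastic side of the market bears the larger share of a per-unit tax.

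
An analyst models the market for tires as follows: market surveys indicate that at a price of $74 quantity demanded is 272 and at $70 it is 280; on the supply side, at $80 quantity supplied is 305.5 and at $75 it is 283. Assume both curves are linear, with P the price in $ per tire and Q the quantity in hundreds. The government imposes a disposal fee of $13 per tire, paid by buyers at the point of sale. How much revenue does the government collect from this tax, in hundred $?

Demand slope: (280 − 272)/(70 − 74) = -2, so Qd = 420 − 2P.
Supply slope: (283 − 305.5)/(75 − 80) = 4.5, so Qs = 4.5P − 54.5.
Before the tax: set 420 − 2P = 4.5P − 54.5 → P* = $73, Q* = 274.
With the tax collected from buyers, demand (in seller-price terms) shifts: Qd = 420 − 2(P + 13).
Solving gives Q = 256 with buyers paying $82 and suppliers receiving $69 (the $13 wedge).
Revenue = t · Q = 13 · 256 = $3328.

Tax revenue = $3328 hundred.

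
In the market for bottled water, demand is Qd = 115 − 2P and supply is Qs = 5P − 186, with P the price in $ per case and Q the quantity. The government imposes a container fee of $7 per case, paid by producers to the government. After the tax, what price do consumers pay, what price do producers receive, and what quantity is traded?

Without the tax, 115 − 2P = 5P − 186 gives 7P = 301, so P* = $43 and Q* = 29.
With the tax collected from producers, supply shifts: Qs = 5(P − 7) − 186.
Solving gives Q = 19 with consumers paying $48 and producers receiving $41 (the $7 wedge).
The less price-elastic side of the market bears the larger share of a per-unit tax.

Consumers pay $48; producers receive $41; quantity = 19.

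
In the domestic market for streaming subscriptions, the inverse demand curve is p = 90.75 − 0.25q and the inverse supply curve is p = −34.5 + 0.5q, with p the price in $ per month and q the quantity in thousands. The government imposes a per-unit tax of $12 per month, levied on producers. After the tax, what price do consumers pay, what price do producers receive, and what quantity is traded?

Inverting to q(p) form: qd = 363 − 4p; qs = 2p + 69.
Before the tax: set 363 − 4p = 2p + 69 → p* = $49, q* = 167.
With the tax collected from producers, supply shifts: qs = 2(p − 12) + 69.
New equilibrium: consumers pay $53, producers receive $41, q = 151. (Wedge: pb − ps = 12.)
The less price-elastic side of the market bears the larger share of a per-unit tax.

Consumers pay $53; producers receive $41; quantity = 151.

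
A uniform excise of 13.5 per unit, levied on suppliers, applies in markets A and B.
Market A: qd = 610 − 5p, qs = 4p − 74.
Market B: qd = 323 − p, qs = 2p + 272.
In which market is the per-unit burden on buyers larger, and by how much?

Market B, by 3.

Market A: pre-tax p* = 76, q* = 230; post-tax q = 200; per-unit burden on buyers = 6.
Market B: pre-tax p* = 17, q* = 306; post-tax q = 297; per-unit burden on buyers = 9.
Difference: 6 vs 9 → market B is larger by 3.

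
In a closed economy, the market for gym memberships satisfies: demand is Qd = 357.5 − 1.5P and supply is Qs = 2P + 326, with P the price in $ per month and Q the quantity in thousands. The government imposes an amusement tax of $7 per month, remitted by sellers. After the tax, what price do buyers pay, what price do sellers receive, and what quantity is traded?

Before the tax: set 357.5 − 1.5P = 2P + 326 → P* = $9, Q* = 344.
With the tax collected from sellers, supply shifts: Qs = 2(P − 7) + 326.
Solving gives Q = 338 with buyers paying $13 and sellers receiving $6 (the $7 wedge).

Buyers pay $13; sellers receive $6; quantity = 338.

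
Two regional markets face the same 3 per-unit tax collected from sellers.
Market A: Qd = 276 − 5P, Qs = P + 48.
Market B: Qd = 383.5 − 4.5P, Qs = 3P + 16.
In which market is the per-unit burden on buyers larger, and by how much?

Market A: pre-tax P* = 38, Q* = 86; post-tax Q = 83.5; per-unit burden on buyers = 0.5.
Market B: pre-tax P* = 49, Q* = 163; post-tax Q = 157.6; per-unit burden on buyers = 1.2.
Difference: 0.5 vs 1.2 → market B is larger by 0.7.

Market B, by 0.7.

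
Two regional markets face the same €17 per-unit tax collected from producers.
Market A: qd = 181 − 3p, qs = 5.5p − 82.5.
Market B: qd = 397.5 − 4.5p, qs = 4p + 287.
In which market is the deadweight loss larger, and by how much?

Market A: pre-tax p* = €31, q* = 88; post-tax q = 55; deadweight loss = €280.5.
Market B: pre-tax p* = €13, q* = 339; post-tax q = 303; deadweight loss = €306.
Difference: €280.5 vs €306 → market B is larger by €25.5.

Market B, by €25.5.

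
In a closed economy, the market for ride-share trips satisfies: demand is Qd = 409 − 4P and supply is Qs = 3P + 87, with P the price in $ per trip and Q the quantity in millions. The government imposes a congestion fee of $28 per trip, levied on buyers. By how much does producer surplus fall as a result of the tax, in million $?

Before the tax: set 409 − 4P = 3P + 87 → P* = $46, Q* = 225.
With the tax collected from buyers, demand (in seller-price terms) shifts: Qd = 409 − 4(P + 28).
New equilibrium: buyers pay $58, suppliers receive $30, Q = 177. (Wedge: Pb − Ps = 28.)
ΔPS is the trapezoid between Q = 177 and Q = 225 of height $16: ½ · (225 + 177) · 16 = $3216.

Producer surplus falls by $3216 million.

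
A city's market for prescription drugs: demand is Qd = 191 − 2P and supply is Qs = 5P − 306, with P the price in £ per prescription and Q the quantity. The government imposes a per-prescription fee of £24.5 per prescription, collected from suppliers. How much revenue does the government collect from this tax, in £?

Tax revenue = £343.

Before the tax: set 191 − 2P = 5P − 306 → P* = £71, Q* = 49.
With the tax collected from suppliers, supply shifts: Qs = 5(P − 24.5) − 306.
New equilibrium: buyers pay £88.5, suppliers receive £64, Q = 14. (Wedge: Pb − Ps = 24.5.)
Revenue = t · Q = 24.5 · 14 = £343.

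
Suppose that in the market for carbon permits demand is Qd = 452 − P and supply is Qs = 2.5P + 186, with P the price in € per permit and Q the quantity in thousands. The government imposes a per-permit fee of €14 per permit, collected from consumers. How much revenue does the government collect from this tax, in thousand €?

Tax revenue = €5124 thousand.

Before the tax: set 452 − P = 2.5P + 186 → P* = €76, Q* = 376.
With the tax collected from consumers, demand (in seller-price terms) shifts: Qd = 452 − (P + 14).
New equilibrium: consumers pay €86, sellers receive €72, Q = 366. (Wedge: Pb − Ps = 14.)
Revenue = t · Q = 14 · 366 = €5124.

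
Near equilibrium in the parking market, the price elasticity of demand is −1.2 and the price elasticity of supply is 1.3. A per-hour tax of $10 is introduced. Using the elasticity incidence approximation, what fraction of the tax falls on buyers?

Incidence ratio: buyers' share ≈ εs / (εs + |εd|) = 1.3 / (1.3 + 1.2) = 0.52.
Supply is the more elastic side, so buyers bear the larger share.

Buyers' share ≈ 0.52.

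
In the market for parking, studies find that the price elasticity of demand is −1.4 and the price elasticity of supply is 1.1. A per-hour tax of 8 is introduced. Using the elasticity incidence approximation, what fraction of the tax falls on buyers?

Buyers' share ≈ 0.44.

Incidence ratio: buyers' share ≈ εs / (εs + |εd|) = 1.1 / (1.1 + 1.4) = 0.44.
Supply is the less elastic side, so buyers bear the smaller share.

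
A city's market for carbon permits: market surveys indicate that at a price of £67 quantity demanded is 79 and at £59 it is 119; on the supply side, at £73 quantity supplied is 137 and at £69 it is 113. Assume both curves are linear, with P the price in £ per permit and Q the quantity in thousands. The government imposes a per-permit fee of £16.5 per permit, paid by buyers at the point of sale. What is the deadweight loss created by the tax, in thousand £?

Deadweight loss = £371.25 thousand.

Demand slope: (119 − 79)/(59 − 67) = -5, so Qd = 414 − 5P.
Supply slope: (113 − 137)/(69 − 73) = 6, so Qs = 6P − 301.
Before the tax: set 414 − 5P = 6P − 301 → P* = £65, Q* = 89.
With the tax collected from buyers, demand (in seller-price terms) shifts: Qd = 414 − 5(P + 16.5).
Solving gives Q = 44 with buyers paying £74 and suppliers receiving £57.5 (the £16.5 wedge).
Quantity falls by |ΔQ| = |89 − 44| = 45.
DWL = ½ · t · |ΔQ| = ½ · 16.5 · 45 = £371.25.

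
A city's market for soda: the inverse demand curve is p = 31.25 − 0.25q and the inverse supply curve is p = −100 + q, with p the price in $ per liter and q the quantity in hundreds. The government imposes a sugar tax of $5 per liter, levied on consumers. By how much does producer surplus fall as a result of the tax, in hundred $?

Rewrite in direct form: qd = 125 − 4p and qs = p + 100.
Before the tax: set 125 − 4p = p + 100 → p* = $5, q* = 105.
With the tax collected from consumers, demand (in seller-price terms) shifts: qd = 125 − 4(p + 5).
New equilibrium: consumers pay $6, suppliers receive $1, q = 101. (Wedge: pb − ps = 5.)
ΔPS is the trapezoid between Q = 101 and Q = 105 of height $4: ½ · (105 + 101) · 4 = $412.

Producer surplus falls by $412 hundred.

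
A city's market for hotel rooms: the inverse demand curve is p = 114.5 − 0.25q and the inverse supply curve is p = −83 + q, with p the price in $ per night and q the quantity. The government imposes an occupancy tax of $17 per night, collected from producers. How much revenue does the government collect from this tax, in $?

Rewrite in direct form: qd = 458 − 4p and qs = p + 83.
Before the tax: set 458 − 4p = p + 83 → p* = $75, q* = 158.
With the tax collected from producers, supply shifts: qs = (p − 17) + 83.
Solving gives q = 144.4 with consumers paying $78.4 and producers receiving $61.4 (the $17 wedge).
Revenue = t · Q = 17 · 144.4 = $2454.8.

Tax revenue = $2454.8.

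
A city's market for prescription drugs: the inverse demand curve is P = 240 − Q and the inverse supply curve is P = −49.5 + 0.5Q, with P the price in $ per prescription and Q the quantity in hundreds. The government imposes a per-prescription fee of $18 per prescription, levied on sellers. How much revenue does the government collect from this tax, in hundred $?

Rewrite in direct form: Qd = 240 − P and Qs = 2P + 99.
Without the tax, 240 − P = 2P + 99 gives 3P = 141, so P* = $47 and Q* = 193.
With the tax collected from sellers, supply shifts: Qs = 2(P − 18) + 99.
Solving gives Q = 181 with buyers paying $59 and sellers receiving $41 (the $18 wedge).
Revenue = t · Q = 18 · 181 = $3258.

Tax revenue = $3258 hundred.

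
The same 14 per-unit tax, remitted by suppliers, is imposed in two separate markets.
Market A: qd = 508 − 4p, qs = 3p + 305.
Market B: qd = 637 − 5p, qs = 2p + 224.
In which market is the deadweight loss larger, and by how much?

Market A, by 28.

Market A: pre-tax p* = 29, q* = 392; post-tax q = 368; deadweight loss = 168.
Market B: pre-tax p* = 59, q* = 342; post-tax q = 322; deadweight loss = 140.
Difference: 168 vs 140 → market A is larger by 28.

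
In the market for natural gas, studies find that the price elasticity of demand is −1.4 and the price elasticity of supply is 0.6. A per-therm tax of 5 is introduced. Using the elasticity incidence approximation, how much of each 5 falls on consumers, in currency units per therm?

Consumers bear ≈ 1.5 per therm.

Incidence ratio: consumers' share ≈ εs / (εs + |εd|) = 0.6 / (0.6 + 1.4) = 0.3.
So consumers bear ≈ 0.3 × 5 = 1.5; sellers bear 3.5.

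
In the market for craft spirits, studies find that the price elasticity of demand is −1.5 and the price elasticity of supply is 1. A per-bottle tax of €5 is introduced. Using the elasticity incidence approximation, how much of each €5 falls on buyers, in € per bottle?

Incidence ratio: buyers' share ≈ εs / (εs + |εd|) = 1 / (1 + 1.5) = 0.4.
So buyers bear ≈ 0.4 × €5 = €2; sellers bear €3.

Buyers bear ≈ €2 per bottle.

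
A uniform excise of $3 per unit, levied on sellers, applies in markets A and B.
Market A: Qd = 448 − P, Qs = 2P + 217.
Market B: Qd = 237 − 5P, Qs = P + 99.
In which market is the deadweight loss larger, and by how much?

Market B, by $0.75.

Market A: pre-tax P* = $77, Q* = 371; post-tax Q = 369; deadweight loss = $3.
Market B: pre-tax P* = $23, Q* = 122; post-tax Q = 119.5; deadweight loss = $3.75.
Difference: $3 vs $3.75 → market B is larger by $0.75.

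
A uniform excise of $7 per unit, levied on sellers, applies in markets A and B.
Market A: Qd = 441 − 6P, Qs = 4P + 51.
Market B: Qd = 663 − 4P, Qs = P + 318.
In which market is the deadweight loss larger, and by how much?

Market A, by $39.2.

Market A: pre-tax P* = $39, Q* = 207; post-tax Q = 190.2; deadweight loss = $58.8.
Market B: pre-tax P* = $69, Q* = 387; post-tax Q = 381.4; deadweight loss = $19.6.
Difference: $58.8 vs $19.6 → market A is larger by $39.2.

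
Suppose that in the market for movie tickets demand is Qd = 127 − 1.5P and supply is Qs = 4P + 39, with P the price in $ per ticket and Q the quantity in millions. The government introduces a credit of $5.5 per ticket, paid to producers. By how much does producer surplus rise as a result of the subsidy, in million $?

Producer surplus rises by $159 million.

Without the subsidy, 127 − 1.5P = 4P + 39 gives 5.5P = 88, so P* = $16 and Q* = 103.
With a per-unit subsidy paid to producers, each receives P + 5.5 per unit sold, so supply becomes Qs = 4(P + 5.5) + 39.
New equilibrium: consumers pay $12, producers receive $17.5, Q = 109. (Wedge: Pb − Ps = −5.5.)
ΔPS is the trapezoid between Q = 109 and Q = 103 of height $1.5: ½ · (103 + 109) · 1.5 = $159.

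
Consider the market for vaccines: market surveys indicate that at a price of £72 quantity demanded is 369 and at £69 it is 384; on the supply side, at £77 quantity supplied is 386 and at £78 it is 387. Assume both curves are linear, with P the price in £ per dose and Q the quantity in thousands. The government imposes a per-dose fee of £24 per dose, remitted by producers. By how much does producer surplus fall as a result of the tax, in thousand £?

Demand slope: (384 − 369)/(69 − 72) = -5, so Qd = 729 − 5P.
Supply slope: (387 − 386)/(78 − 77) = 1, so Qs = P + 309.
Without the tax, 729 − 5P = P + 309 gives 6P = 420, so P* = £70 and Q* = 379.
With the tax collected from producers, supply shifts: Qs = (P − 24) + 309.
New equilibrium: buyers pay £74, producers receive £50, Q = 359. (Wedge: Pb − Ps = 24.)
ΔPS is the trapezoid between Q = 359 and Q = 379 of height £20: ½ · (379 + 359) · 20 = £7380.

Producer surplus falls by £7380 thousand.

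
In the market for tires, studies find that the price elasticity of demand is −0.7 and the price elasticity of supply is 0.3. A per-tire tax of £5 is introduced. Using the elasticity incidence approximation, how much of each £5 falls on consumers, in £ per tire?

Consumers bear ≈ £1.5 per tire.

Incidence ratio: consumers' share ≈ εs / (εs + |εd|) = 0.3 / (0.3 + 0.7) = 0.3.
So consumers bear ≈ 0.3 × £5 = £1.5; producers bear £3.5.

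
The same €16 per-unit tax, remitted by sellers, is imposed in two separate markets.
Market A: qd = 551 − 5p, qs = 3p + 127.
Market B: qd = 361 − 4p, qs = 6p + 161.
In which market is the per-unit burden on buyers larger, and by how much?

Market A: pre-tax p* = €53, q* = 286; post-tax q = 256; per-unit burden on buyers = €6.
Market B: pre-tax p* = €20, q* = 281; post-tax q = 242.6; per-unit burden on buyers = €9.6.
Difference: €6 vs €9.6 → market B is larger by €3.6.

Market B, by €3.6.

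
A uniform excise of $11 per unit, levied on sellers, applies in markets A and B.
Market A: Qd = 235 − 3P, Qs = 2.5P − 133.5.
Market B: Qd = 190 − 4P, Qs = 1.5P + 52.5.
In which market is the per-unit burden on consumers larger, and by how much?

Market A, by $2.

Market A: pre-tax P* = $67, Q* = 34; post-tax Q = 19; per-unit burden on consumers = $5.
Market B: pre-tax P* = $25, Q* = 90; post-tax Q = 78; per-unit burden on consumers = $3.
Difference: $5 vs $3 → market A is larger by $2.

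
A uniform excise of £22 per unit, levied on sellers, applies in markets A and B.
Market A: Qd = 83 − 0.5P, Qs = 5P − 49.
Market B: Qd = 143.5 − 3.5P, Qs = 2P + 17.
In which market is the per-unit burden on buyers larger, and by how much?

Market A: pre-tax P* = £24, Q* = 71; post-tax Q = 61; per-unit burden on buyers = £20.
Market B: pre-tax P* = £23, Q* = 63; post-tax Q = 35; per-unit burden on buyers = £8.
Difference: £20 vs £8 → market A is larger by £12.

Market A, by £12.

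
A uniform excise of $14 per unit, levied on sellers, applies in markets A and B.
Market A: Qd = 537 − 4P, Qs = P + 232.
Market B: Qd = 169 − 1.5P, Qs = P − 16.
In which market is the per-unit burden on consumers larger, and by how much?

Market B, by $2.8.

Market A: pre-tax P* = $61, Q* = 293; post-tax Q = 281.8; per-unit burden on consumers = $2.8.
Market B: pre-tax P* = $74, Q* = 58; post-tax Q = 49.6; per-unit burden on consumers = $5.6.
Difference: $2.8 vs $5.6 → market B is larger by $2.8.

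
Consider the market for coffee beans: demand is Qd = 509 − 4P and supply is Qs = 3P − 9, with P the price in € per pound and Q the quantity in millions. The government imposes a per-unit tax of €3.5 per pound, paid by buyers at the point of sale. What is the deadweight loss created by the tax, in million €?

Deadweight loss = €10.5 million.

Before the tax: set 509 − 4P = 3P − 9 → P* = €74, Q* = 213.
With the tax collected from buyers, demand (in seller-price terms) shifts: Qd = 509 − 4(P + 3.5).
New equilibrium: buyers pay €75.5, suppliers receive €72, Q = 207. (Wedge: Pb − Ps = 3.5.)
Quantity falls by |ΔQ| = |213 − 207| = 6.
DWL = ½ · t · |ΔQ| = ½ · 3.5 · 6 = €10.5.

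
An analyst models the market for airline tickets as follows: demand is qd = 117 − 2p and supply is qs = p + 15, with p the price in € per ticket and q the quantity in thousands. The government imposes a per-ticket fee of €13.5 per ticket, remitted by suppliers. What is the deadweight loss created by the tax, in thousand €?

Before the tax: set 117 − 2p = p + 15 → p* = €34, q* = 49.
With the tax collected from suppliers, supply shifts: qs = (p − 13.5) + 15.
New equilibrium: consumers pay €38.5, suppliers receive €25, q = 40. (Wedge: pb − ps = 13.5.)
Quantity falls by |ΔQ| = |49 − 40| = 9.
DWL = ½ · t · |ΔQ| = ½ · 13.5 · 9 = €60.75.

Deadweight loss = €60.75 thousand.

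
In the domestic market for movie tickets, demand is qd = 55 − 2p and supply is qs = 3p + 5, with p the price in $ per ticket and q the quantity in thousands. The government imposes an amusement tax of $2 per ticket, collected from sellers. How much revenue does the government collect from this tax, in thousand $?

Tax revenue = $65.2 thousand.

Without the tax, 55 − 2p = 3p + 5 gives 5p = 50, so p* = $10 and q* = 35.
With the tax collected from sellers, supply shifts: qs = 3(p − 2) + 5.
Solving gives q = 32.6 with buyers paying $11.2 and sellers receiving $9.2 (the $2 wedge).
Revenue = t · Q = 2 · 32.6 = $65.2.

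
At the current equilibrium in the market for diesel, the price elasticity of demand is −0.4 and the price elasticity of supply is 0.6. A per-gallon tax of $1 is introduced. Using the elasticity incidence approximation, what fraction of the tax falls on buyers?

Incidence ratio: buyers' share ≈ εs / (εs + |εd|) = 0.6 / (0.6 + 0.4) = 0.6.
Supply is the more elastic side, so buyers bear the larger share.

Buyers' share ≈ 0.6.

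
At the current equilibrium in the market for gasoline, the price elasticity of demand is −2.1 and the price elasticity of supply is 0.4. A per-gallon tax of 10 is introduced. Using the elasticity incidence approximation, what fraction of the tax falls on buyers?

Incidence ratio: buyers' share ≈ εs / (εs + |εd|) = 0.4 / (0.4 + 2.1) = 0.16.
Supply is the less elastic side, so buyers bear the smaller share.

Buyers' share ≈ 0.16.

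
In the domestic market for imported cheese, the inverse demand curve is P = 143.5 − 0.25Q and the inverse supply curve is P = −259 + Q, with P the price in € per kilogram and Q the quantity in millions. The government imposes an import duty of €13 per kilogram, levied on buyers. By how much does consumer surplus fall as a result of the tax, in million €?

Inverting to Q(P) form: Qd = 574 − 4P; Qs = P + 259.
Before the tax: set 574 − 4P = P + 259 → P* = €63, Q* = 322.
With the tax collected from buyers, demand (in seller-price terms) shifts: Qd = 574 − 4(P + 13).
New equilibrium: buyers pay €65.6, producers receive €52.6, Q = 311.6. (Wedge: Pb − Ps = 13.)
ΔCS is the trapezoid between Q = 311.6 and Q = 322 of height €2.6: ½ · (322 + 311.6) · 2.6 = €823.68.

Consumer surplus falls by €823.68 million.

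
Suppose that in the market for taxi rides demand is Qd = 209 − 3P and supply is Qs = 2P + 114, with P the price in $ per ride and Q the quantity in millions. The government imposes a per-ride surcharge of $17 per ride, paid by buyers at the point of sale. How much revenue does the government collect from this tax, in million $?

Before the tax: set 209 − 3P = 2P + 114 → P* = $19, Q* = 152.
With the tax collected from buyers, demand (in seller-price terms) shifts: Qd = 209 − 3(P + 17).
New equilibrium: buyers pay $25.8, producers receive $8.8, Q = 131.6. (Wedge: Pb − Ps = 17.)
Revenue = t · Q = 17 · 131.6 = $2237.2.

Tax revenue = $2237.2 million.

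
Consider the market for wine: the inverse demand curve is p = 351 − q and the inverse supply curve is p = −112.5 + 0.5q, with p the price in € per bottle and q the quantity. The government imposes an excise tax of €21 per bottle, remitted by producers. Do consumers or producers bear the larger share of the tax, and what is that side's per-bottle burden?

Inverting to q(p) form: qd = 351 − p; qs = 2p + 225.
Without the tax, 351 − p = 2p + 225 gives 3p = 126, so p* = €42 and q* = 309.
With the tax collected from producers, supply shifts: qs = 2(p − 21) + 225.
New equilibrium: consumers pay €56, producers receive €35, q = 295. (Wedge: pb − ps = 21.)
Per-bottle burden: consumers €14, producers €7.
Consumers take the larger share because demand is less price-elastic here (demand slope 1 vs supply slope 2).

Consumers bear the larger share: €14 per bottle.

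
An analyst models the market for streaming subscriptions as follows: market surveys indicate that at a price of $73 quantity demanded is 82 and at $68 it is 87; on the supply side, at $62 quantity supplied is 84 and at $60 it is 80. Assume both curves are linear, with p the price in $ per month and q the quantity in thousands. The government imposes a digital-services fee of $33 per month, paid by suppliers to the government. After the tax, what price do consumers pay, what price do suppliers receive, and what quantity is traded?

Demand slope: (87 − 82)/(68 − 73) = -1, so qd = 155 − p.
Supply slope: (80 − 84)/(60 − 62) = 2, so qs = 2p − 40.
Before the tax: set 155 − p = 2p − 40 → p* = $65, q* = 90.
With the tax collected from suppliers, supply shifts: qs = 2(p − 33) − 40.
New equilibrium: consumers pay $87, suppliers receive $54, q = 68. (Wedge: pb − ps = 33.)
The less price-elastic side of the market bears the larger share of a per-unit tax.

Consumers pay $87; suppliers receive $54; quantity = 68.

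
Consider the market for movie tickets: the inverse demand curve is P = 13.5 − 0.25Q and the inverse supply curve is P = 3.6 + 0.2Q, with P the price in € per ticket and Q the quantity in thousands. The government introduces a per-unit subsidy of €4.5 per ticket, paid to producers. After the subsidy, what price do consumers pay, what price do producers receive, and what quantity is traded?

Rewrite in direct form: Qd = 54 − 4P and Qs = 5P − 18.
Without the subsidy, 54 − 4P = 5P − 18 gives 9P = 72, so P* = €8 and Q* = 22.
With a per-unit subsidy paid to producers, each receives P + 4.5 per unit sold, so supply becomes Qs = 5(P + 4.5) − 18.
Solving gives Q = 32 with consumers paying €5.5 and producers receiving €10 (the €4.5 wedge).

Consumers pay €5.5; producers receive €10; quantity = 32.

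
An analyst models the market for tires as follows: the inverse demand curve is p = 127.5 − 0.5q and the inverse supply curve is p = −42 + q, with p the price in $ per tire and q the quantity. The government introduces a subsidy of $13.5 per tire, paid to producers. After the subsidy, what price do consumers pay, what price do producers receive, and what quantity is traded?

Rewrite in direct form: qd = 255 − 2p and qs = p + 42.
Before the subsidy: set 255 − 2p = p + 42 → p* = $71, q* = 113.
With a per-unit subsidy paid to producers, each receives p + 13.5 per unit sold, so supply becomes qs = (p + 13.5) + 42.
New equilibrium: consumers pay $66.5, producers receive $80, q = 122. (Wedge: pb − ps = −13.5.)

Consumers pay $66.5; producers receive $80; quantity = 122.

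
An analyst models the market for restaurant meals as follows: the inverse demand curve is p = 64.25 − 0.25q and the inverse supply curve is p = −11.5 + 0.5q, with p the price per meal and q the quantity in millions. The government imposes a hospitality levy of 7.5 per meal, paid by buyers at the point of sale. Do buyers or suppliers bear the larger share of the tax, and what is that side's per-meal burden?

Rewrite in direct form: qd = 257 − 4p and qs = 2p + 23.
Without the tax, 257 − 4p = 2p + 23 gives 6p = 234, so p* = 39 and q* = 101.
With the tax collected from buyers, demand (in seller-price terms) shifts: qd = 257 − 4(p + 7.5).
New equilibrium: buyers pay 41.5, suppliers receive 34, q = 91. (Wedge: pb − ps = 7.5.)
Per-meal burden: buyers 2.5, suppliers 5.
Suppliers take the larger share because supply is less price-elastic here (demand slope 4 vs supply slope 2).
The less price-elastic side of the market bears the larger share of a per-unit tax.

Suppliers bear the larger share: 5 per meal.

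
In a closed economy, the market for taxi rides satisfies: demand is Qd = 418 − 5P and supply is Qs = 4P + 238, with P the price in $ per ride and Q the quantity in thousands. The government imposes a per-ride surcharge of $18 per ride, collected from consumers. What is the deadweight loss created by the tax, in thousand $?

Deadweight loss = $360 thousand.

Without the tax, 418 − 5P = 4P + 238 gives 9P = 180, so P* = $20 and Q* = 318.
With the tax collected from consumers, demand (in seller-price terms) shifts: Qd = 418 − 5(P + 18).
Solving gives Q = 278 with consumers paying $28 and producers receiving $10 (the $18 wedge).
Quantity falls by |ΔQ| = |318 − 278| = 40.
DWL = ½ · t · |ΔQ| = ½ · 18 · 40 = $360.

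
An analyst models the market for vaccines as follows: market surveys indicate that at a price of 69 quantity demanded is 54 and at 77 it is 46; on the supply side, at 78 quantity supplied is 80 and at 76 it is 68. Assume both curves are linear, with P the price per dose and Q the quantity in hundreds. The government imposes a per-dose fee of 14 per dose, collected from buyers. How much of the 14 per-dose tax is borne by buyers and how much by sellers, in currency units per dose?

Demand slope: (46 − 54)/(77 − 69) = -1, so Qd = 123 − P.
Supply slope: (68 − 80)/(76 − 78) = 6, so Qs = 6P − 388.
Before the tax: set 123 − P = 6P − 388 → P* = 73, Q* = 50.
With the tax collected from buyers, demand (in seller-price terms) shifts: Qd = 123 − (P + 14).
New equilibrium: buyers pay 85, sellers receive 71, Q = 38. (Wedge: Pb − Ps = 14.)
Burden on buyers: 12; on sellers: 2. (They sum to 14.)
The less price-elastic side of the market bears the larger share of a per-unit tax.

Buyers bear 12 per dose; sellers bear 2 per dose.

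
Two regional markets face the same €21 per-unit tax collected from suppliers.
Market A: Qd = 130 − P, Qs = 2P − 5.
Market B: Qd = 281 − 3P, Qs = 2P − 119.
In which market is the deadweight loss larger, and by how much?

Market A: pre-tax P* = €45, Q* = 85; post-tax Q = 71; deadweight loss = €147.
Market B: pre-tax P* = €80, Q* = 41; post-tax Q = 15.8; deadweight loss = €264.6.
Difference: €147 vs €264.6 → market B is larger by €117.6.

Market B, by €117.6.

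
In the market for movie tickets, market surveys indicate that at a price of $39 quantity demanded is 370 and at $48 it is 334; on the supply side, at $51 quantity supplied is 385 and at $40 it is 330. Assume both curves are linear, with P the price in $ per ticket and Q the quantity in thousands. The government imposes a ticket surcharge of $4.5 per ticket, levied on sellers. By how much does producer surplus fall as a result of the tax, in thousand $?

Demand slope: (334 − 370)/(48 − 39) = -4, so Qd = 526 − 4P.
Supply slope: (330 − 385)/(40 − 51) = 5, so Qs = 5P + 130.
Before the tax: set 526 − 4P = 5P + 130 → P* = $44, Q* = 350.
With the tax collected from sellers, supply shifts: Qs = 5(P − 4.5) + 130.
Solving gives Q = 340 with buyers paying $46.5 and sellers receiving $42 (the $4.5 wedge).
ΔPS is the trapezoid between Q = 340 and Q = 350 of height $2: ½ · (350 + 340) · 2 = $690.

Producer surplus falls by $690 thousand.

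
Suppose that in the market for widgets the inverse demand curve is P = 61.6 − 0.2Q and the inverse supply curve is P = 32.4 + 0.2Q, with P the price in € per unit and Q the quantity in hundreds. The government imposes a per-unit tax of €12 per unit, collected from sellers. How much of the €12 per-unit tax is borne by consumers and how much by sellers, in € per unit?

Consumers bear €6 per unit; sellers bear €6 per unit.

Inverting to Q(P) form: Qd = 308 − 5P; Qs = 5P − 162.
Before the tax: set 308 − 5P = 5P − 162 → P* = €47, Q* = 73.
With the tax collected from sellers, supply shifts: Qs = 5(P − 12) − 162.
New equilibrium: consumers pay €53, sellers receive €41, Q = 43. (Wedge: Pb − Ps = 12.)
Burden on consumers: €6; on sellers: €6. (They sum to €12.)
The less price-elastic side of the market bears the larger share of a per-unit tax.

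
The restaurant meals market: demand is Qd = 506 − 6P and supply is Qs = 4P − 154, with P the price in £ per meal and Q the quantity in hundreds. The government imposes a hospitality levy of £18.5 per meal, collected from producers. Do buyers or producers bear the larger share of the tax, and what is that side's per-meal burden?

Before the tax: set 506 − 6P = 4P − 154 → P* = £66, Q* = 110.
With the tax collected from producers, supply shifts: Qs = 4(P − 18.5) − 154.
New equilibrium: buyers pay £73.4, producers receive £54.9, Q = 65.6. (Wedge: Pb − Ps = 18.5.)
Per-meal burden: buyers £7.4, producers £11.1.
Producers take the larger share because supply is less price-elastic here (demand slope 6 vs supply slope 4).

Producers bear the larger share: £11.1 per meal.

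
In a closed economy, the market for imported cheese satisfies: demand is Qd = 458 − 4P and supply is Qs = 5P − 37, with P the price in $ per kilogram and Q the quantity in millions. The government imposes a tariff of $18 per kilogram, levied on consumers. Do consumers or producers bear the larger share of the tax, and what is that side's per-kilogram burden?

Consumers bear the larger share: $10 per kilogram.

Without the tax, 458 − 4P = 5P − 37 gives 9P = 495, so P* = $55 and Q* = 238.
With the tax collected from consumers, demand (in seller-price terms) shifts: Qd = 458 − 4(P + 18).
New equilibrium: consumers pay $65, producers receive $47, Q = 198. (Wedge: Pb − Ps = 18.)
Per-kilogram burden: consumers $10, producers $8.
Consumers take the larger share because demand is less price-elastic here (demand slope 4 vs supply slope 5).
The less price-elastic side of the market bears the larger share of a per-unit tax.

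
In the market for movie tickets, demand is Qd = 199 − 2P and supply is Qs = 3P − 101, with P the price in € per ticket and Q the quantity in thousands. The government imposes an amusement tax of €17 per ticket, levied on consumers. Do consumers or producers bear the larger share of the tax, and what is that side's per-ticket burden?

Consumers bear the larger share: €10.2 per ticket.

Without the tax, 199 − 2P = 3P − 101 gives 5P = 300, so P* = €60 and Q* = 79.
With the tax collected from consumers, demand (in seller-price terms) shifts: Qd = 199 − 2(P + 17).
New equilibrium: consumers pay €70.2, producers receive €53.2, Q = 58.6. (Wedge: Pb − Ps = 17.)
Per-ticket burden: consumers €10.2, producers €6.8.
Consumers take the larger share because demand is less price-elastic here (demand slope 2 vs supply slope 3).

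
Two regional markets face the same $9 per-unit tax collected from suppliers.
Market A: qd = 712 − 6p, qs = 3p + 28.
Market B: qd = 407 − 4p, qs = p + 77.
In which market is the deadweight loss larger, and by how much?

Market A, by $48.6.

Market A: pre-tax p* = $76, q* = 256; post-tax q = 238; deadweight loss = $81.
Market B: pre-tax p* = $66, q* = 143; post-tax q = 135.8; deadweight loss = $32.4.
Difference: $81 vs $32.4 → market A is larger by $48.6.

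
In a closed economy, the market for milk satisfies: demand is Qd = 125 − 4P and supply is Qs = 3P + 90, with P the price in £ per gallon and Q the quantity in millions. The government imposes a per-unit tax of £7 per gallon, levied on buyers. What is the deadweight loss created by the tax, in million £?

Without the tax, 125 − 4P = 3P + 90 gives 7P = 35, so P* = £5 and Q* = 105.
With the tax collected from buyers, demand (in seller-price terms) shifts: Qd = 125 − 4(P + 7).
New equilibrium: buyers pay £8, sellers receive £1, Q = 93. (Wedge: Pb − Ps = 7.)
Quantity falls by |ΔQ| = |105 − 93| = 12.
DWL = ½ · t · |ΔQ| = ½ · 7 · 12 = £42.

Deadweight loss = £42 million.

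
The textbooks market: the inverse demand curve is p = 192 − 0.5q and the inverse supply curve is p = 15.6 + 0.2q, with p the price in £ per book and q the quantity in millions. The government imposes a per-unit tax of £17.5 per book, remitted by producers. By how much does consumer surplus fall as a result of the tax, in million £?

Inverting to q(p) form: qd = 384 − 2p; qs = 5p − 78.
Before the tax: set 384 − 2p = 5p − 78 → p* = £66, q* = 252.
With the tax collected from producers, supply shifts: qs = 5(p − 17.5) − 78.
Solving gives q = 227 with buyers paying £78.5 and producers receiving £61 (the £17.5 wedge).
ΔCS is the trapezoid between Q = 227 and Q = 252 of height £12.5: ½ · (252 + 227) · 12.5 = £2993.75.

Consumer surplus falls by £2993.75 million.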